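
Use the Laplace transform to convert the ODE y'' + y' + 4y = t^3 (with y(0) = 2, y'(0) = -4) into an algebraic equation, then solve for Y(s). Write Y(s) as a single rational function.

Y(s) = (2*s^5 - 2*s^4 + 6)/(s^6 + s^5 + 4*s^4)

Take the Laplace transform of both sides.
The derivative rules (L{y''} = s^2 Y - s·y(0) - y'(0) and L{y'} = sY - y(0), with y(0) = 2, y'(0) = -4) turn the left side into (s^2 + s + 4)Y - (2*s - 2).
The right side is L{t^3} = 6/s^4.
So (s^2 + s + 4)Y = 6/s^4 + (2*s - 2).
Solve for Y(s) and write it as one ratio of polynomials.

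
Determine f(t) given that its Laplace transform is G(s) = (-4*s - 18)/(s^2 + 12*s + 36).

f(t) = 6*t*exp(-6*t) - 4*exp(-6*t)

Factor the denominator: s^2 + 12*s + 36 = (s + 6)^2.
Partial fraction decomposition gives [-4/(s + 6)] + [6/(s + 6)^2].
Invert each term: -4/(s + 6) ↔ -4e^(-6t); 6/(s + 6)^2 ↔ 6t·e^(-6t).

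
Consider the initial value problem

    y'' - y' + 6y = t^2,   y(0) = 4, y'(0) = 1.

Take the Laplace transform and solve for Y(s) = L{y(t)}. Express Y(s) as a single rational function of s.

Y(s) = (4*s^4 - 3*s^3 + 2)/(s^5 - s^4 + 6*s^3)

Laplace-transform each side.
Using L{y''} = s^2 Y - s·y(0) - y'(0) and L{y'} = sY - y(0), with y(0) = 4, y'(0) = 1, the left side becomes (s^2 - s + 6)Y - (4*s - 3).
The right side is L{t^2} = 2/s^3.
So (s^2 - s + 6)Y = 2/s^3 + (4*s - 3).
Solve for Y(s) and write it as one ratio of polynomials.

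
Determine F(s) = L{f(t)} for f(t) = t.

F(s) = s^(-2)

L{t} = 1!/s^2 = 1/s^2.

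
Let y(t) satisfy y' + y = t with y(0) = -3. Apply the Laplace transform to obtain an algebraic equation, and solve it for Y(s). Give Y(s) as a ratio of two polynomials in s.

Apply the Laplace transform to the equation.
The derivative rules (L{y'} = sY - y(0) = sY - (-3)) turn the left side into (s + 1)Y - (-3).
The right side is L{t} = s^(-2).
So (s + 1)Y = s^(-2) + (-3).
Isolate Y and clear denominators.

Y(s) = (-3*s^2 + 1)/(s^3 + s^2)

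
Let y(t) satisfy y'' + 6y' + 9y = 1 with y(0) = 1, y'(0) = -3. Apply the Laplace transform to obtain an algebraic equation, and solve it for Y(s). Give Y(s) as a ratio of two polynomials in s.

Y(s) = (s^2 + 3*s + 1)/(s^3 + 6*s^2 + 9*s)

Take the Laplace transform of both sides.
Using L{y''} = s^2 Y - s·y(0) - y'(0) and L{y'} = sY - y(0), with y(0) = 1, y'(0) = -3, the left side becomes (s^2 + 6*s + 9)Y - (s + 3).
The right side is L{1} = 1/s.
So (s^2 + 6*s + 9)Y = 1/s + (s + 3).
Divide through and combine into a single rational function.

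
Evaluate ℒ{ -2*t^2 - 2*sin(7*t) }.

-14/(s^2 + 49) - 4/s^3

Apply the Laplace transform termwise.
(-2)·[L{sin(7t)} = 7/(s^2 + 49)]; (-2)·[L{t^2} = 2!/s^3 = 2/s^3].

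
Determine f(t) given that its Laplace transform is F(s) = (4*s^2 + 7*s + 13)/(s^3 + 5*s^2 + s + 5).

Factor the denominator: s^3 + 5*s^2 + s + 5 = (s + 5)*(s^2 + 1).
Partial fraction decomposition gives [3/(s + 5)] + [s/(s^2 + 1)] + [2/(s^2 + 1)].
Invert each term: 3/(s + 5) ↔ 3e^(-5t); 1·s/(s^2 + 1) ↔ cos(t); 2·1/(s^2 + 1) ↔ 2sin(t).

f(t) = 2*sin(t) + cos(t) + 3*exp(-5*t)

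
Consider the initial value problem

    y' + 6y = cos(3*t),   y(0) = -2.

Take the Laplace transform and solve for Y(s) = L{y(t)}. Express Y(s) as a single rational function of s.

Y(s) = (-2*s^2 + s - 18)/(s^3 + 6*s^2 + 9*s + 54)

Transform both sides with L{·}.
With L{y'} = sY - y(0) = sY - (-2): the LHS transforms to (s + 6)Y - (-2).
The right side is L{cos(3*t)} = s/(s^2 + 9).
So (s + 6)Y = s/(s^2 + 9) + (-2).
Divide through and combine into a single rational function.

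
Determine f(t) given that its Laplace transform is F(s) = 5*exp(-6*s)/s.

The factor e^(-6s) signals a time shift by c = 6 (second shifting theorem).
L{5} = 5/s, so L^-1{5/s} = 5.
Hence the inverse is u(t - 6) times that function evaluated at t - 6.

f(t) = Heaviside(t - 6)*(5)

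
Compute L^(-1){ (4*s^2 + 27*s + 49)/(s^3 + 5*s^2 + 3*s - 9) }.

Factor the denominator: s^3 + 5*s^2 + 3*s - 9 = (s - 1)*(s + 3)^2.
Partial fraction decomposition gives [-1/(s + 3)] + [-1/(s + 3)^2] + [5/(s - 1)].
Invert each term: -1/(s + 3) ↔ -e^(-3t); -1/(s + 3)^2 ↔ -t·e^(-3t); 5/(s - 1) ↔ 5e^(t).

-t*exp(-3*t) + 5*exp(t) - exp(-3*t)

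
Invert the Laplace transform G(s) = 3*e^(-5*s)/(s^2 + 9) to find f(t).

The factor e^(-5s) signals a time shift by c = 5 (second shifting theorem).
L{sin(3t)} = 3/(s^2 + 9), so L^-1{3/(s^2 + 9)} = sin(3*t).
Hence the inverse is u(t - 5) times that function evaluated at t - 5.

f(t) = Heaviside(t - 5)*(sin(3*t - 15))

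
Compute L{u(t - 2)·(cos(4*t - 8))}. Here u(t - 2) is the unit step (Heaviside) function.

By the second shifting theorem, L{u(t - c)·g(t - c)} = e^(-cs)·H(s) with c = 2 and H(s) = L{g(t)}.
L{cos(4t)} = s/(s^2 + 16).

s*exp(-2*s)/(s^2 + 16)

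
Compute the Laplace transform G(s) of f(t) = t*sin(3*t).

G(s) = 6*s/(s^2 + 9)^2

L{sin(3t)} = 3/(s^2 + 9).
Then apply L{t·g(t)} = -d/ds[H(s)] with H(s) = 3/(s^2 + 9):
differentiating 1 time and applying the sign gives 6*s/(s^2 + 9)^2.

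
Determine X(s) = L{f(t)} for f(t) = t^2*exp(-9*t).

L{e^(-9t)} = 1/(s + 9).
Then apply L{t^2·g(t)} = (-1)^2 d^2/ds^2[G(s)] with G(s) = 1/(s + 9):
differentiating 2 times and applying the sign gives 2/(s + 9)^3.

X(s) = 2/(s + 9)^3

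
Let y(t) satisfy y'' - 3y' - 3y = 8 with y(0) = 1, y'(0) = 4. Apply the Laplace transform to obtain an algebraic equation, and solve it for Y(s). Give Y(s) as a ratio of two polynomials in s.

Apply the Laplace transform to the equation.
The derivative rules (L{y''} = s^2 Y - s·y(0) - y'(0) and L{y'} = sY - y(0), with y(0) = 1, y'(0) = 4) turn the left side into (s^2 - 3*s - 3)Y - (s + 1).
The right side is L{8} = 8/s.
So (s^2 - 3*s - 3)Y = 8/s + (s + 1).
Divide through and combine into a single rational function.

Y(s) = (s^2 + s + 8)/(s^3 - 3*s^2 - 3*s)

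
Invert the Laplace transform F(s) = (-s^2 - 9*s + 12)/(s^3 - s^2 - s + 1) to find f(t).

f(t) = t*exp(t) - 6*exp(t) + 5*exp(-t)

Factor the denominator: s^3 - s^2 - s + 1 = (s - 1)^2*(s + 1).
Partial fraction decomposition gives [-6/(s - 1)] + [(s - 1)^(-2)] + [5/(s + 1)].
Invert each term: -6/(s - 1) ↔ -6e^(t); 1/(s - 1)^2 ↔ t·e^(t); 5/(s + 1) ↔ 5e^(-t).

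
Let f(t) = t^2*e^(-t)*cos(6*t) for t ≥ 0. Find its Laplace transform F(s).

L{cos(6t)} = s/(s^2 + 36).
Multiplying by e^(-t) shifts s → s + 1, so L{e^(-t)*cos(6*t)} = (s + 1)/((s + 1)^2 + 36).
Then apply L{t^2·g(t)} = (-1)^2 d^2/ds^2[G(s)] with G(s) = (s + 1)/((s + 1)^2 + 36):
differentiating 2 times and applying the sign gives 2*(s + 1)*(s^2 + 2*s - 107)/(s^2 + 2*s + 37)^3.

F(s) = 2*(s + 1)*(s^2 + 2*s - 107)/(s^2 + 2*s + 37)^3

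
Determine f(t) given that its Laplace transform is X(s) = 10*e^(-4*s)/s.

f(t) = Heaviside(t - 4)*(10)

The factor e^(-4s) signals a time shift by c = 4 (second shifting theorem).
L{10} = 10/s, so L^-1{10/s} = 10.
Hence the inverse is u(t - 4) times that function evaluated at t - 4.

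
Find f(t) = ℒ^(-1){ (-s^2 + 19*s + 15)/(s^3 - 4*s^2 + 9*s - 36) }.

Factor the denominator: s^3 - 4*s^2 + 9*s - 36 = (s - 4)*(s^2 + 9).
Partial fraction decomposition gives [3/(s - 4)] + [-4*s/(s^2 + 9)] + [3/(s^2 + 9)].
Invert each term: 3/(s - 4) ↔ 3e^(4t); -4·s/(s^2 + 9) ↔ -4cos(3t); 1·3/(s^2 + 9) ↔ sin(3t).

f(t) = 3*exp(4*t) + sin(3*t) - 4*cos(3*t)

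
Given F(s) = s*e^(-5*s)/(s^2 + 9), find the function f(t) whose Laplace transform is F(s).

The factor e^(-5s) signals a time shift by c = 5 (second shifting theorem).
L{cos(3t)} = s/(s^2 + 9), so L^-1{s/(s^2 + 9)} = cos(3*t).
Hence the inverse is u(t - 5) times that function evaluated at t - 5.

f(t) = Heaviside(t - 5)*(cos(3*t - 15))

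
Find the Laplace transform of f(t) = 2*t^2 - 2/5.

-2/(5*s) + 4/s^3

By linearity of the Laplace transform, transform each term separately.
L{-2/5} = (-2/5)/s; (2)·[L{t^2} = 2!/s^3 = 2/s^3].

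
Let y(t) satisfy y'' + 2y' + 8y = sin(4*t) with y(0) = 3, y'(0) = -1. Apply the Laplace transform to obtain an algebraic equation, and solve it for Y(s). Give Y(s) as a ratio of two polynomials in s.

Laplace-transform each side.
Using L{y''} = s^2 Y - s·y(0) - y'(0) and L{y'} = sY - y(0), with y(0) = 3, y'(0) = -1, the left side becomes (s^2 + 2*s + 8)Y - (3*s + 5).
The right side is L{sin(4*t)} = 4/(s^2 + 16).
So (s^2 + 2*s + 8)Y = 4/(s^2 + 16) + (3*s + 5).
Solve for Y(s) and write it as one ratio of polynomials.

Y(s) = (3*s^3 + 5*s^2 + 48*s + 84)/(s^4 + 2*s^3 + 24*s^2 + 32*s + 128)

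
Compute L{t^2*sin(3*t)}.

L{sin(3t)} = 3/(s^2 + 9).
Then apply L{t^2·g(t)} = (-1)^2 d^2/ds^2[G(s)] with G(s) = 3/(s^2 + 9):
differentiating 2 times and applying the sign gives 18*(s^2 - 3)/(s^2 + 9)^3.

18*(s^2 - 3)/(s^2 + 9)^3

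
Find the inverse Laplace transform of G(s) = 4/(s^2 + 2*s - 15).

Rewrite the denominator: s^2 + 2*s - 15 = (s + 1)^2 - 16.
The form in (s + 1) signals a first-shifting-theorem factor e^(-t).
Since L{sinh(4t)} = 4/(s^2 - 16), the inverse is exp(-t)*sinh(4*t).

exp(-t)*sinh(4*t)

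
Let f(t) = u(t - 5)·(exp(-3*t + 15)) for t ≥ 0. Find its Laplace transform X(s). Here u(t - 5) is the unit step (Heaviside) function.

By the second shifting theorem, L{u(t - c)·g(t - c)} = e^(-cs)·G(s) with c = 5 and G(s) = L{g(t)}.
L{e^(-3t)} = 1/(s + 3).

X(s) = exp(-5*s)/(s + 3)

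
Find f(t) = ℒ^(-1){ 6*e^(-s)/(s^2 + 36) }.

f(t) = Heaviside(t - 1)*(sin(6*t - 6))

The factor e^(-s) signals a time shift by c = 1 (second shifting theorem).
L{sin(6t)} = 6/(s^2 + 36), so L^-1{6/(s^2 + 36)} = sin(6*t).
Hence the inverse is u(t - 1) times that function evaluated at t - 1.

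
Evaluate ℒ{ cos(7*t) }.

s/(s^2 + 49)

L{cos(7t)} = s/(s^2 + 49).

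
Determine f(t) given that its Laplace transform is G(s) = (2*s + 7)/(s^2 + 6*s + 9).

Factor the denominator: s^2 + 6*s + 9 = (s + 3)^2.
Partial fraction decomposition gives [2/(s + 3)] + [(s + 3)^(-2)].
Invert each term: 2/(s + 3) ↔ 2e^(-3t); 1/(s + 3)^2 ↔ t·e^(-3t).

f(t) = t*exp(-3*t) + 2*exp(-3*t)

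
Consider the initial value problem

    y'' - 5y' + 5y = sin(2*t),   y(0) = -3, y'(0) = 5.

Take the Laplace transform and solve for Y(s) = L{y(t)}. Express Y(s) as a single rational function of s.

Y(s) = (-3*s^3 + 20*s^2 - 12*s + 82)/(s^4 - 5*s^3 + 9*s^2 - 20*s + 20)

Transform both sides with L{·}.
Using L{y''} = s^2 Y - s·y(0) - y'(0) and L{y'} = sY - y(0), with y(0) = -3, y'(0) = 5, the left side becomes (s^2 - 5*s + 5)Y - (-3*s + 20).
The right side is L{sin(2*t)} = 2/(s^2 + 4).
So (s^2 - 5*s + 5)Y = 2/(s^2 + 4) + (-3*s + 20).
Divide through and combine into a single rational function.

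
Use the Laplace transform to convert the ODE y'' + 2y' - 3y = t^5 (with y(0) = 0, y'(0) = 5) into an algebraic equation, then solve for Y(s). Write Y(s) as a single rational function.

Take the Laplace transform of both sides.
With L{y''} = s^2 Y - s·y(0) - y'(0) and L{y'} = sY - y(0), with y(0) = 0, y'(0) = 5: the LHS transforms to (s^2 + 2*s - 3)Y - (5).
The right side is L{t^5} = 120/s^6.
So (s^2 + 2*s - 3)Y = 120/s^6 + (5).
Solve for Y(s) and write it as one ratio of polynomials.

Y(s) = (5*s^6 + 120)/(s^8 + 2*s^7 - 3*s^6)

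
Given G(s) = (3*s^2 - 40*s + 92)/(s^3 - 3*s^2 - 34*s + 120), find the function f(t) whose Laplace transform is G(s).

f(t) = -3*exp(5*t) + 2*exp(4*t) + 4*exp(-6*t)

Factor the denominator: s^3 - 3*s^2 - 34*s + 120 = (s - 5)*(s - 4)*(s + 6).
Partial fraction decomposition gives [-3/(s - 5)] + [4/(s + 6)] + [2/(s - 4)].
Invert each term: -3/(s - 5) ↔ -3e^(5t); 4/(s + 6) ↔ 4e^(-6t); 2/(s - 4) ↔ 2e^(4t).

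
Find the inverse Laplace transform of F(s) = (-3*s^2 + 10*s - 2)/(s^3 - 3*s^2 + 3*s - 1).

5*t^2*exp(t)/2 + 4*t*exp(t) - 3*exp(t)

Factor the denominator: s^3 - 3*s^2 + 3*s - 1 = (s - 1)^3.
Partial fraction decomposition gives [-3/(s - 1)] + [4/(s - 1)^2] + [5/(s - 1)^3].
Invert each term: -3/(s - 1) ↔ -3e^(t); 4/(s - 1)^2 ↔ 4t·e^(t); 5/(s - 1)^3 ↔ (5/2)t^2·e^(t).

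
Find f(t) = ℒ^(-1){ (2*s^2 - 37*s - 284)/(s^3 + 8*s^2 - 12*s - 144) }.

Factor the denominator: s^3 + 8*s^2 - 12*s - 144 = (s - 4)*(s + 6)^2.
Partial fraction decomposition gives [6/(s + 6)] + [-1/(s + 6)^2] + [-4/(s - 4)].
Invert each term: 6/(s + 6) ↔ 6e^(-6t); -1/(s + 6)^2 ↔ -t·e^(-6t); -4/(s - 4) ↔ -4e^(4t).

f(t) = -t*exp(-6*t) - 4*exp(4*t) + 6*exp(-6*t)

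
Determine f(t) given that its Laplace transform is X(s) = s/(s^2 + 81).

f(t) = cos(9*t)

Since L{cos(9t)} = s/(s^2 + 81), the inverse is cos(9*t).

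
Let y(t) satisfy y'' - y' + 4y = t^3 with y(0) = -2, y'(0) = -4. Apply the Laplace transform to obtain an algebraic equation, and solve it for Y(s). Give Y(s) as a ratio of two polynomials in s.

Transform both sides with L{·}.
With L{y''} = s^2 Y - s·y(0) - y'(0) and L{y'} = sY - y(0), with y(0) = -2, y'(0) = -4: the LHS transforms to (s^2 - s + 4)Y - (-2*s - 2).
The right side is L{t^3} = 6/s^4.
So (s^2 - s + 4)Y = 6/s^4 + (-2*s - 2).
Isolate Y and clear denominators.

Y(s) = (-2*s^5 - 2*s^4 + 6)/(s^6 - s^5 + 4*s^4)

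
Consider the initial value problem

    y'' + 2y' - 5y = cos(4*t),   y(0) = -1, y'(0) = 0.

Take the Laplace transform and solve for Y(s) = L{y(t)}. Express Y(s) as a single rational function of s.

Take the Laplace transform of both sides.
Using L{y''} = s^2 Y - s·y(0) - y'(0) and L{y'} = sY - y(0), with y(0) = -1, y'(0) = 0, the left side becomes (s^2 + 2*s - 5)Y - (-s - 2).
The right side is L{cos(4*t)} = s/(s^2 + 16).
So (s^2 + 2*s - 5)Y = s/(s^2 + 16) + (-s - 2).
Isolate Y and clear denominators.

Y(s) = (-s^3 - 2*s^2 - 15*s - 32)/(s^4 + 2*s^3 + 11*s^2 + 32*s - 80)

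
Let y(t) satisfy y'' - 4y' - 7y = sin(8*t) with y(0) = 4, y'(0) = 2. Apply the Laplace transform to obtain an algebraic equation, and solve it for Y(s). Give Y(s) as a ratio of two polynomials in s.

Take the Laplace transform of both sides.
The derivative rules (L{y''} = s^2 Y - s·y(0) - y'(0) and L{y'} = sY - y(0), with y(0) = 4, y'(0) = 2) turn the left side into (s^2 - 4*s - 7)Y - (4*s - 14).
The right side is L{sin(8*t)} = 8/(s^2 + 64).
So (s^2 - 4*s - 7)Y = 8/(s^2 + 64) + (4*s - 14).
Divide through and combine into a single rational function.

Y(s) = (4*s^3 - 14*s^2 + 256*s - 888)/(s^4 - 4*s^3 + 57*s^2 - 256*s - 448)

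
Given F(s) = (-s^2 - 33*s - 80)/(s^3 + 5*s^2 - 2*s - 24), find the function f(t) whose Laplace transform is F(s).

Factor the denominator: s^3 + 5*s^2 - 2*s - 24 = (s - 2)*(s + 3)*(s + 4).
Partial fraction decomposition gives [6/(s + 4)] + [-5/(s - 2)] + [-2/(s + 3)].
Invert each term: 6/(s + 4) ↔ 6e^(-4t); -5/(s - 2) ↔ -5e^(2t); -2/(s + 3) ↔ -2e^(-3t).

f(t) = -5*exp(2*t) - 2*exp(-3*t) + 6*exp(-4*t)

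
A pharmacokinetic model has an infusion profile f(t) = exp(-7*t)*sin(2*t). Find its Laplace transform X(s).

X(s) = 2/((s + 7)^2 + 4)

L{sin(2t)} = 2/(s^2 + 4).
By the first shifting theorem, multiplying by e^(-7t) replaces s with s + 7.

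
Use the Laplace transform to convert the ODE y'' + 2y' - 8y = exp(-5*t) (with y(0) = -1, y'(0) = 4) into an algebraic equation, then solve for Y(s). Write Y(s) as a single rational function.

Y(s) = (-s^2 - 3*s + 11)/(s^3 + 7*s^2 + 2*s - 40)

Take the Laplace transform of both sides.
With L{y''} = s^2 Y - s·y(0) - y'(0) and L{y'} = sY - y(0), with y(0) = -1, y'(0) = 4: the LHS transforms to (s^2 + 2*s - 8)Y - (-s + 2).
The right side is L{exp(-5*t)} = 1/(s + 5).
So (s^2 + 2*s - 8)Y = 1/(s + 5) + (-s + 2).
Isolate Y and clear denominators.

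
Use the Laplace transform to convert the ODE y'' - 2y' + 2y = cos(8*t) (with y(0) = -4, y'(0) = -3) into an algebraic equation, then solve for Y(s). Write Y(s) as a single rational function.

Y(s) = (-4*s^3 + 5*s^2 - 255*s + 320)/(s^4 - 2*s^3 + 66*s^2 - 128*s + 128)

Take the Laplace transform of both sides.
The derivative rules (L{y''} = s^2 Y - s·y(0) - y'(0) and L{y'} = sY - y(0), with y(0) = -4, y'(0) = -3) turn the left side into (s^2 - 2*s + 2)Y - (-4*s + 5).
The right side is L{cos(8*t)} = s/(s^2 + 64).
So (s^2 - 2*s + 2)Y = s/(s^2 + 64) + (-4*s + 5).
Divide through and combine into a single rational function.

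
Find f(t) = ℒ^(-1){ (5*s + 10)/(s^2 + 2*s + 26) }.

f(t) = exp(-t)*sin(5*t) + 5*exp(-t)*cos(5*t)

Complete the square in the denominator: s^2 + 2*s + 26 = (s + 1)^2 + 5^2.
Split the numerator to match: 5*s + 10 = 5·(s + 1) + 1·5.
Invert each term: 5·(s + 1)/((s + 1)^2 + 25) ↔ 5e^(-t)cos(5t); 1·5/((s + 1)^2 + 25) ↔ e^(-t)sin(5t).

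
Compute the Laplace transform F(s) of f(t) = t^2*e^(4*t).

F(s) = 2/(s - 4)^3

L{e^(4t)} = 1/(s - 4).
Then apply L{t^2·g(t)} = (-1)^2 d^2/ds^2[G(s)] with G(s) = 1/(s - 4):
differentiating 2 times and applying the sign gives 2/(s - 4)^3.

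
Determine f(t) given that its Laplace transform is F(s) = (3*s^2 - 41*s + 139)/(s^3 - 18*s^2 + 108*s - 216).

Factor the denominator: s^3 - 18*s^2 + 108*s - 216 = (s - 6)^3.
Partial fraction decomposition gives [3/(s - 6)] + [-5/(s - 6)^2] + [(s - 6)^(-3)].
Invert each term: 3/(s - 6) ↔ 3e^(6t); -5/(s - 6)^2 ↔ -5t·e^(6t); 1/(s - 6)^3 ↔ (1/2)t^2·e^(6t).

f(t) = t^2*exp(6*t)/2 - 5*t*exp(6*t) + 3*exp(6*t)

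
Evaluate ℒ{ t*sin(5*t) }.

10*s/(s^2 + 25)^2

L{sin(5t)} = 5/(s^2 + 25).
Then apply L{t·g(t)} = -d/ds[H(s)] with H(s) = 5/(s^2 + 25):
differentiating 1 time and applying the sign gives 10*s/(s^2 + 25)^2.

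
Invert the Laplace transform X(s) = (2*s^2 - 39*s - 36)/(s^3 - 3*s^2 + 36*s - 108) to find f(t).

Factor the denominator: s^3 - 3*s^2 + 36*s - 108 = (s - 3)*(s^2 + 36).
Partial fraction decomposition gives [-3/(s - 3)] + [5*s/(s^2 + 36)] + [-24/(s^2 + 36)].
Invert each term: -3/(s - 3) ↔ -3e^(3t); 5·s/(s^2 + 36) ↔ 5cos(6t); -4·6/(s^2 + 36) ↔ -4sin(6t).

f(t) = -3*exp(3*t) - 4*sin(6*t) + 5*cos(6*t)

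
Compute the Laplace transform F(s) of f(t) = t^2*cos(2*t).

L{cos(2t)} = s/(s^2 + 4).
Then apply L{t^2·g(t)} = (-1)^2 d^2/ds^2[G(s)] with G(s) = s/(s^2 + 4):
differentiating 2 times and applying the sign gives 2*s*(s^2 - 12)/(s^2 + 4)^3.

F(s) = 2*s*(s^2 - 12)/(s^2 + 4)^3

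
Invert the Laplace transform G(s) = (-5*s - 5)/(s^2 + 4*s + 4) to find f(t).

Factor the denominator: s^2 + 4*s + 4 = (s + 2)^2.
Partial fraction decomposition gives [-5/(s + 2)] + [5/(s + 2)^2].
Invert each term: -5/(s + 2) ↔ -5e^(-2t); 5/(s + 2)^2 ↔ 5t·e^(-2t).

f(t) = 5*t*exp(-2*t) - 5*exp(-2*t)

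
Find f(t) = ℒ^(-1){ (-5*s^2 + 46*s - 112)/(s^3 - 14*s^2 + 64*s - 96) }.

Factor the denominator: s^3 - 14*s^2 + 64*s - 96 = (s - 6)*(s - 4)^2.
Partial fraction decomposition gives [-1/(s - 4)] + [4/(s - 4)^2] + [-4/(s - 6)].
Invert each term: -1/(s - 4) ↔ -e^(4t); 4/(s - 4)^2 ↔ 4t·e^(4t); -4/(s - 6) ↔ -4e^(6t).

f(t) = 4*t*exp(4*t) - 4*exp(6*t) - exp(4*t)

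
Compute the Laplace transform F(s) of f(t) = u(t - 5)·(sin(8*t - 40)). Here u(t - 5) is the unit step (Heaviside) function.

By the second shifting theorem, L{u(t - c)·g(t - c)} = e^(-cs)·G(s) with c = 5 and G(s) = L{g(t)}.
L{sin(8t)} = 8/(s^2 + 64).

F(s) = 8*exp(-5*s)/(s^2 + 64)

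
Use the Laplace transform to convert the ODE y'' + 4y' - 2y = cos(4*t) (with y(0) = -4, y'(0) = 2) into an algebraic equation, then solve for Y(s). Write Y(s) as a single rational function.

Take the Laplace transform of both sides.
With L{y''} = s^2 Y - s·y(0) - y'(0) and L{y'} = sY - y(0), with y(0) = -4, y'(0) = 2: the LHS transforms to (s^2 + 4*s - 2)Y - (-4*s - 14).
The right side is L{cos(4*t)} = s/(s^2 + 16).
So (s^2 + 4*s - 2)Y = s/(s^2 + 16) + (-4*s - 14).
Divide through and combine into a single rational function.

Y(s) = (-4*s^3 - 14*s^2 - 63*s - 224)/(s^4 + 4*s^3 + 14*s^2 + 64*s - 32)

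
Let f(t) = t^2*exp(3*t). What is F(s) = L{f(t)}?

F(s) = 2/(s - 3)^3

L{e^(3t)} = 1/(s - 3).
Then apply L{t^2·g(t)} = (-1)^2 d^2/ds^2[G(s)] with G(s) = 1/(s - 3):
differentiating 2 times and applying the sign gives 2/(s - 3)^3.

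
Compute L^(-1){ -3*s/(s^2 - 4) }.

-3*cosh(2*t)

Since L{cosh(2t)} = s/(s^2 - 4), the inverse is cosh(2*t), scaled by -3.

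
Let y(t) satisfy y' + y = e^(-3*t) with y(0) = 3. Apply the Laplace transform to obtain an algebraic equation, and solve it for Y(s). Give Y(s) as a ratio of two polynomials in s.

Take the Laplace transform of both sides.
Using L{y'} = sY - y(0) = sY - 3, the left side becomes (s + 1)Y - (3).
The right side is L{e^(-3*t)} = 1/(s + 3).
So (s + 1)Y = 1/(s + 3) + (3).
Divide through and combine into a single rational function.

Y(s) = (3*s + 10)/(s^2 + 4*s + 3)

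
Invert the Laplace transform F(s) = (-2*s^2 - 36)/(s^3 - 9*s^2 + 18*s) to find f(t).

Factor the denominator: s^3 - 9*s^2 + 18*s = s*(s - 6)*(s - 3).
Partial fraction decomposition gives [-2/s] + [6/(s - 3)] + [-6/(s - 6)].
Invert each term: -2/(s - 0) ↔ -2e^(0t); 6/(s - 3) ↔ 6e^(3t); -6/(s - 6) ↔ -6e^(6t).

f(t) = -6*exp(6*t) + 6*exp(3*t) - 2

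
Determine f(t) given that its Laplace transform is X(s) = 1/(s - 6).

Since L{e^(6t)} = 1/(s - 6), the inverse is e^(6*t).

f(t) = exp(6*t)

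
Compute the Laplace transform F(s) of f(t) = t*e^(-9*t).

L{e^(-9t)} = 1/(s + 9).
Then apply L{t·g(t)} = -d/ds[G(s)] with G(s) = 1/(s + 9):
differentiating 1 time and applying the sign gives (s + 9)^(-2).

F(s) = (s + 9)^(-2)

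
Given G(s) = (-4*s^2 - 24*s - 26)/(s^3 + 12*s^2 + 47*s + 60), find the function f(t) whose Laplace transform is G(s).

f(t) = 5*exp(-3*t) - 6*exp(-4*t) - 3*exp(-5*t)

Factor the denominator: s^3 + 12*s^2 + 47*s + 60 = (s + 3)*(s + 4)*(s + 5).
Partial fraction decomposition gives [-6/(s + 4)] + [-3/(s + 5)] + [5/(s + 3)].
Invert each term: -6/(s + 4) ↔ -6e^(-4t); -3/(s + 5) ↔ -3e^(-5t); 5/(s + 3) ↔ 5e^(-3t).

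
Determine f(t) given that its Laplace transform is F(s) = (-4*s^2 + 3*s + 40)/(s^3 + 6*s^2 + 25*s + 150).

Factor the denominator: s^3 + 6*s^2 + 25*s + 150 = (s + 6)*(s^2 + 25).
Partial fraction decomposition gives [-2/(s + 6)] + [-2*s/(s^2 + 25)] + [15/(s^2 + 25)].
Invert each term: -2/(s + 6) ↔ -2e^(-6t); -2·s/(s^2 + 25) ↔ -2cos(5t); 3·5/(s^2 + 25) ↔ 3sin(5t).

f(t) = 3*sin(5*t) - 2*cos(5*t) - 2*exp(-6*t)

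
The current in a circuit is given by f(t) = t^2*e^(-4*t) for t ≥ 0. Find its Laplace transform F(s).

F(s) = 2/(s + 4)^3

L{e^(-4t)} = 1/(s + 4).
Then apply L{t^2·g(t)} = (-1)^2 d^2/ds^2[G(s)] with G(s) = 1/(s + 4):
differentiating 2 times and applying the sign gives 2/(s + 4)^3.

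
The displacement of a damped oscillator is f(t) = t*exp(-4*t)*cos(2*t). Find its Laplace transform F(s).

L{cos(2t)} = s/(s^2 + 4).
Multiplying by e^(-4t) shifts s → s + 4, so L{exp(-4*t)*cos(2*t)} = (s + 4)/((s + 4)^2 + 4).
Then apply L{t·g(t)} = -d/ds[G(s)] with G(s) = (s + 4)/((s + 4)^2 + 4):
differentiating 1 time and applying the sign gives (s + 2)*(s + 6)/(s^2 + 8*s + 20)^2.

F(s) = (s + 2)*(s + 6)/(s^2 + 8*s + 20)^2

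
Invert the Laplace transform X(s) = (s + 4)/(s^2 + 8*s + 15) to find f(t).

f(t) = exp(-4*t)*cosh(t)

Rewrite the denominator: s^2 + 8*s + 15 = (s + 4)^2 - 1.
The form in (s + 4) signals a first-shifting-theorem factor e^(-4t).
Since L{cosh(t)} = s/(s^2 - 1), the inverse is e^(-4*t)*cosh(t).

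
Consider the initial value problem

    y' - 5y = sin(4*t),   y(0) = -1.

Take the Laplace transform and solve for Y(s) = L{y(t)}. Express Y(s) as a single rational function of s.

Apply the Laplace transform to the equation.
Using L{y'} = sY - y(0) = sY - (-1), the left side becomes (s - 5)Y - (-1).
The right side is L{sin(4*t)} = 4/(s^2 + 16).
So (s - 5)Y = 4/(s^2 + 16) + (-1).
Solve for Y(s) and write it as one ratio of polynomials.

Y(s) = (-s^2 - 12)/(s^3 - 5*s^2 + 16*s - 80)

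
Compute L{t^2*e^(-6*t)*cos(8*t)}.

L{cos(8t)} = s/(s^2 + 64).
Multiplying by e^(-6t) shifts s → s + 6, so L{e^(-6*t)*cos(8*t)} = (s + 6)/((s + 6)^2 + 64).
Then apply L{t^2·g(t)} = (-1)^2 d^2/ds^2[G(s)] with G(s) = (s + 6)/((s + 6)^2 + 64):
differentiating 2 times and applying the sign gives 2*(s + 6)*(s^2 + 12*s - 156)/(s^2 + 12*s + 100)^3.

2*(s + 6)*(s^2 + 12*s - 156)/(s^2 + 12*s + 100)^3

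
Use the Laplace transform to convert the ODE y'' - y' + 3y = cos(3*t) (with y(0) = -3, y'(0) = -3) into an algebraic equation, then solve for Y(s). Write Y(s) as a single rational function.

Y(s) = (-3*s^3 - 26*s)/(s^4 - s^3 + 12*s^2 - 9*s + 27)

Take the Laplace transform of both sides.
Using L{y''} = s^2 Y - s·y(0) - y'(0) and L{y'} = sY - y(0), with y(0) = -3, y'(0) = -3, the left side becomes (s^2 - s + 3)Y - (-3*s).
The right side is L{cos(3*t)} = s/(s^2 + 9).
So (s^2 - s + 3)Y = s/(s^2 + 9) + (-3*s).
Solve for Y(s) and write it as one ratio of polynomials.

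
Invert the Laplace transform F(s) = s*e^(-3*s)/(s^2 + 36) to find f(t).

The factor e^(-3s) signals a time shift by c = 3 (second shifting theorem).
L{cos(6t)} = s/(s^2 + 36), so L^-1{s/(s^2 + 36)} = cos(6*t).
Hence the inverse is u(t - 3) times that function evaluated at t - 3.

f(t) = Heaviside(t - 3)*(cos(6*t - 18))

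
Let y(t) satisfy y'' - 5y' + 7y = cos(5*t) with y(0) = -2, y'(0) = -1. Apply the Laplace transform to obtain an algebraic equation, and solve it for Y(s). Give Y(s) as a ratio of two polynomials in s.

Apply the Laplace transform to the equation.
With L{y''} = s^2 Y - s·y(0) - y'(0) and L{y'} = sY - y(0), with y(0) = -2, y'(0) = -1: the LHS transforms to (s^2 - 5*s + 7)Y - (-2*s + 9).
The right side is L{cos(5*t)} = s/(s^2 + 25).
So (s^2 - 5*s + 7)Y = s/(s^2 + 25) + (-2*s + 9).
Divide through and combine into a single rational function.

Y(s) = (-2*s^3 + 9*s^2 - 49*s + 225)/(s^4 - 5*s^3 + 32*s^2 - 125*s + 175)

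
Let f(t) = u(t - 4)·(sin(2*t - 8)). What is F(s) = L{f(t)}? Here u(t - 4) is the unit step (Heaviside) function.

F(s) = 2*exp(-4*s)/(s^2 + 4)

By the second shifting theorem, L{u(t - c)·g(t - c)} = e^(-cs)·G(s) with c = 4 and G(s) = L{g(t)}.
L{sin(2t)} = 2/(s^2 + 4).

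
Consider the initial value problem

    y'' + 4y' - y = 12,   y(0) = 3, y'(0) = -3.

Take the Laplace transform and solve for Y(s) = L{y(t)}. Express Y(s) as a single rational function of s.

Transform both sides with L{·}.
With L{y''} = s^2 Y - s·y(0) - y'(0) and L{y'} = sY - y(0), with y(0) = 3, y'(0) = -3: the LHS transforms to (s^2 + 4*s - 1)Y - (3*s + 9).
The right side is L{12} = 12/s.
So (s^2 + 4*s - 1)Y = 12/s + (3*s + 9).
Divide through and combine into a single rational function.

Y(s) = (3*s^2 + 9*s + 12)/(s^3 + 4*s^2 - s)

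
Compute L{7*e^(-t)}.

7/(s + 1)

L{7} = 7/s.
By the first shifting theorem, multiplying by e^(-t) replaces s with s + 1.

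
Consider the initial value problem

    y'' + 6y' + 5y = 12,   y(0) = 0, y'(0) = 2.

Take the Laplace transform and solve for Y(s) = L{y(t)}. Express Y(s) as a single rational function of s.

Y(s) = (2*s + 12)/(s^3 + 6*s^2 + 5*s)

Apply the Laplace transform to the equation.
With L{y''} = s^2 Y - s·y(0) - y'(0) and L{y'} = sY - y(0), with y(0) = 0, y'(0) = 2: the LHS transforms to (s^2 + 6*s + 5)Y - (2).
The right side is L{12} = 12/s.
So (s^2 + 6*s + 5)Y = 12/s + (2).
Divide through and combine into a single rational function.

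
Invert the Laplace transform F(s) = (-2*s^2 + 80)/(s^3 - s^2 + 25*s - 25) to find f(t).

Factor the denominator: s^3 - s^2 + 25*s - 25 = (s - 1)*(s^2 + 25).
Partial fraction decomposition gives [3/(s - 1)] + [-5*s/(s^2 + 25)] + [-5/(s^2 + 25)].
Invert each term: 3/(s - 1) ↔ 3e^(t); -5·s/(s^2 + 25) ↔ -5cos(5t); -1·5/(s^2 + 25) ↔ -sin(5t).

f(t) = 3*exp(t) - sin(5*t) - 5*cos(5*t)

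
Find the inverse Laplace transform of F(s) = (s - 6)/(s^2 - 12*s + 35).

exp(6*t)*cosh(t)

Rewrite the denominator: s^2 - 12*s + 35 = (s - 6)^2 - 1.
The form in (s - 6) signals a first-shifting-theorem factor e^(6t).
Since L{cosh(t)} = s/(s^2 - 1), the inverse is e^(6*t)*cosh(t).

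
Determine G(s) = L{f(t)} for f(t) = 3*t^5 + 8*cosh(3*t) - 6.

G(s) = 8*s/(s^2 - 9) - 6/s + 360/s^6

By linearity of the Laplace transform, transform each term separately.
L{-6} = -6/s; (3)·[L{t^5} = 5!/s^6 = 120/s^6]; (8)·[L{cosh(3t)} = s/(s^2 - 9)].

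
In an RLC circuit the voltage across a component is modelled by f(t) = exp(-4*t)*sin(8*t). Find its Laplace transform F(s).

F(s) = 8/((s + 4)^2 + 64)

L{sin(8t)} = 8/(s^2 + 64).
By the first shifting theorem, multiplying by e^(-4t) replaces s with s + 4.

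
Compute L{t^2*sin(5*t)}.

L{sin(5t)} = 5/(s^2 + 25).
Then apply L{t^2·g(t)} = (-1)^2 d^2/ds^2[G(s)] with G(s) = 5/(s^2 + 25):
differentiating 2 times and applying the sign gives 10*(3*s^2 - 25)/(s^2 + 25)^3.

10*(3*s^2 - 25)/(s^2 + 25)^3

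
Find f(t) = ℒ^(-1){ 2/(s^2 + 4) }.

f(t) = sin(2*t)

Since L{sin(2t)} = 2/(s^2 + 4), the inverse is sin(2*t).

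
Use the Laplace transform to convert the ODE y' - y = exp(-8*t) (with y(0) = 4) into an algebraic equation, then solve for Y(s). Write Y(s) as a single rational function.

Take the Laplace transform of both sides.
With L{y'} = sY - y(0) = sY - 4: the LHS transforms to (s - 1)Y - (4).
The right side is L{exp(-8*t)} = 1/(s + 8).
So (s - 1)Y = 1/(s + 8) + (4).
Divide through and combine into a single rational function.

Y(s) = (4*s + 33)/(s^2 + 7*s - 8)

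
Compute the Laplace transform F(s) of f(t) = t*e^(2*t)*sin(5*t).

L{sin(5t)} = 5/(s^2 + 25).
Multiplying by e^(2t) shifts s → s - 2, so L{e^(2*t)*sin(5*t)} = 5/((s - 2)^2 + 25).
Then apply L{t·g(t)} = -d/ds[G(s)] with G(s) = 5/((s - 2)^2 + 25):
differentiating 1 time and applying the sign gives 10*(s - 2)/(s^2 - 4*s + 29)^2.

F(s) = 10*(s - 2)/(s^2 - 4*s + 29)^2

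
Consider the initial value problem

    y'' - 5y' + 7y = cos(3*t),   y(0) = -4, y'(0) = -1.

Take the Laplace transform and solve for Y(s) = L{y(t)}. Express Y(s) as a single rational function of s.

Y(s) = (-4*s^3 + 19*s^2 - 35*s + 171)/(s^4 - 5*s^3 + 16*s^2 - 45*s + 63)

Transform both sides with L{·}.
With L{y''} = s^2 Y - s·y(0) - y'(0) and L{y'} = sY - y(0), with y(0) = -4, y'(0) = -1: the LHS transforms to (s^2 - 5*s + 7)Y - (-4*s + 19).
The right side is L{cos(3*t)} = s/(s^2 + 9).
So (s^2 - 5*s + 7)Y = s/(s^2 + 9) + (-4*s + 19).
Solve for Y(s) and write it as one ratio of polynomials.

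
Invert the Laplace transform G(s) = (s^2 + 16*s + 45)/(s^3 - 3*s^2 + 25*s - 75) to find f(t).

f(t) = 3*exp(3*t) + 2*sin(5*t) - 2*cos(5*t)

Factor the denominator: s^3 - 3*s^2 + 25*s - 75 = (s - 3)*(s^2 + 25).
Partial fraction decomposition gives [3/(s - 3)] + [-2*s/(s^2 + 25)] + [10/(s^2 + 25)].
Invert each term: 3/(s - 3) ↔ 3e^(3t); -2·s/(s^2 + 25) ↔ -2cos(5t); 2·5/(s^2 + 25) ↔ 2sin(5t).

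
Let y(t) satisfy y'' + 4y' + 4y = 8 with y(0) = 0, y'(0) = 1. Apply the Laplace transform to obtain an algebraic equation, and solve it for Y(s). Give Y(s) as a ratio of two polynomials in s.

Transform both sides with L{·}.
Using L{y''} = s^2 Y - s·y(0) - y'(0) and L{y'} = sY - y(0), with y(0) = 0, y'(0) = 1, the left side becomes (s^2 + 4*s + 4)Y - (1).
The right side is L{8} = 8/s.
So (s^2 + 4*s + 4)Y = 8/s + (1).
Solve for Y(s) and write it as one ratio of polynomials.

Y(s) = (s + 8)/(s^3 + 4*s^2 + 4*s)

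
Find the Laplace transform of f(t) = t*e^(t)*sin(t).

2*(s - 1)/(s^2 - 2*s + 2)^2

L{sin(t)} = 1/(s^2 + 1).
Multiplying by e^(t) shifts s → s - 1, so L{e^(t)*sin(t)} = 1/((s - 1)^2 + 1).
Then apply L{t·g(t)} = -d/ds[G(s)] with G(s) = 1/((s - 1)^2 + 1):
differentiating 1 time and applying the sign gives 2*(s - 1)/(s^2 - 2*s + 2)^2.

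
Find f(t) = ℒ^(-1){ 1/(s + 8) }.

Since L{e^(-8t)} = 1/(s + 8), the inverse is e^(-8*t).

f(t) = exp(-8*t)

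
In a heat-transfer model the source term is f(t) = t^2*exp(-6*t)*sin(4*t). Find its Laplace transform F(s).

L{sin(4t)} = 4/(s^2 + 16).
Multiplying by e^(-6t) shifts s → s + 6, so L{exp(-6*t)*sin(4*t)} = 4/((s + 6)^2 + 16).
Then apply L{t^2·g(t)} = (-1)^2 d^2/ds^2[G(s)] with G(s) = 4/((s + 6)^2 + 16):
differentiating 2 times and applying the sign gives 8*(3*s^2 + 36*s + 92)/(s^2 + 12*s + 52)^3.

F(s) = 8*(3*s^2 + 36*s + 92)/(s^2 + 12*s + 52)^3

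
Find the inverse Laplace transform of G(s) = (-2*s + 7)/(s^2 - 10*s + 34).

-exp(5*t)*sin(3*t) - 2*exp(5*t)*cos(3*t)

Complete the square in the denominator: s^2 - 10*s + 34 = (s - 5)^2 + 3^2.
Split the numerator to match: -2*s + 7 = -2·(s - 5) - 1·3.
Invert each term: -2·(s - 5)/((s - 5)^2 + 9) ↔ -2e^(5t)cos(3t); -1·3/((s - 5)^2 + 9) ↔ -e^(5t)sin(3t).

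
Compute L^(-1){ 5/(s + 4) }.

Since L{e^(-4t)} = 1/(s + 4), the inverse is exp(-4*t), scaled by 5.

5*exp(-4*t)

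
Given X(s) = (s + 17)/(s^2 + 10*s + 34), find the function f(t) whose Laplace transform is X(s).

Complete the square in the denominator: s^2 + 10*s + 34 = (s + 5)^2 + 3^2.
Split the numerator to match: s + 17 = 1·(s + 5) + 4·3.
Invert each term: 1·(s + 5)/((s + 5)^2 + 9) ↔ e^(-5t)cos(3t); 4·3/((s + 5)^2 + 9) ↔ 4e^(-5t)sin(3t).

f(t) = 4*exp(-5*t)*sin(3*t) + exp(-5*t)*cos(3*t)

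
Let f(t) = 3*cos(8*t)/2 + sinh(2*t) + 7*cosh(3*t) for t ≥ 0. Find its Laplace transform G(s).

G(s) = 3*s/(2*(s^2 + 64)) + 7*s/(s^2 - 9) + 2/(s^2 - 4)

The transform is linear, so treat each term independently.
(7)·[L{cosh(3t)} = s/(s^2 - 9)]; L{sinh(2t)} = 2/(s^2 - 4); (3/2)·[L{cos(8t)} = s/(s^2 + 64)].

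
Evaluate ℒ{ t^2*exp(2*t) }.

L{e^(2t)} = 1/(s - 2).
Then apply L{t^2·g(t)} = (-1)^2 d^2/ds^2[G(s)] with G(s) = 1/(s - 2):
differentiating 2 times and applying the sign gives 2/(s - 2)^3.

2/(s - 2)^3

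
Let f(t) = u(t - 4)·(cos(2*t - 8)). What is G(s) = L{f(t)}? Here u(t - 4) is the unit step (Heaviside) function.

By the second shifting theorem, L{u(t - c)·g(t - c)} = e^(-cs)·H(s) with c = 4 and H(s) = L{g(t)}.
L{cos(2t)} = s/(s^2 + 4).

G(s) = s*exp(-4*s)/(s^2 + 4)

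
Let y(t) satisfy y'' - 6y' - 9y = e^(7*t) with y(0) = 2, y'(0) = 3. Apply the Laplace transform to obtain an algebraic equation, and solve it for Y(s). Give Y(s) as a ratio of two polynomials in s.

Take the Laplace transform of both sides.
The derivative rules (L{y''} = s^2 Y - s·y(0) - y'(0) and L{y'} = sY - y(0), with y(0) = 2, y'(0) = 3) turn the left side into (s^2 - 6*s - 9)Y - (2*s - 9).
The right side is L{e^(7*t)} = 1/(s - 7).
So (s^2 - 6*s - 9)Y = 1/(s - 7) + (2*s - 9).
Divide through and combine into a single rational function.

Y(s) = (2*s^2 - 23*s + 64)/(s^3 - 13*s^2 + 33*s + 63)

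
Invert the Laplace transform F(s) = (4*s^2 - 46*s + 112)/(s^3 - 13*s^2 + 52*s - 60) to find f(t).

f(t) = -5*exp(6*t) + 6*exp(5*t) + 3*exp(2*t)

Factor the denominator: s^3 - 13*s^2 + 52*s - 60 = (s - 6)*(s - 5)*(s - 2).
Partial fraction decomposition gives [-5/(s - 6)] + [3/(s - 2)] + [6/(s - 5)].
Invert each term: -5/(s - 6) ↔ -5e^(6t); 3/(s - 2) ↔ 3e^(2t); 6/(s - 5) ↔ 6e^(5t).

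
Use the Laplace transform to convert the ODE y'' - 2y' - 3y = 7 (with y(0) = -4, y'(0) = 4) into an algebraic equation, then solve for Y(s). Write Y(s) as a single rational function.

Transform both sides with L{·}.
Using L{y''} = s^2 Y - s·y(0) - y'(0) and L{y'} = sY - y(0), with y(0) = -4, y'(0) = 4, the left side becomes (s^2 - 2*s - 3)Y - (-4*s + 12).
The right side is L{7} = 7/s.
So (s^2 - 2*s - 3)Y = 7/s + (-4*s + 12).
Solve for Y(s) and write it as one ratio of polynomials.

Y(s) = (-4*s^2 + 12*s + 7)/(s^3 - 2*s^2 - 3*s)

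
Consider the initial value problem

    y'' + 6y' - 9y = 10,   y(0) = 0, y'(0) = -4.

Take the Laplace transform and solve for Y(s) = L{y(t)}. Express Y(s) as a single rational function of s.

Y(s) = (-4*s + 10)/(s^3 + 6*s^2 - 9*s)

Laplace-transform each side.
The derivative rules (L{y''} = s^2 Y - s·y(0) - y'(0) and L{y'} = sY - y(0), with y(0) = 0, y'(0) = -4) turn the left side into (s^2 + 6*s - 9)Y - (-4).
The right side is L{10} = 10/s.
So (s^2 + 6*s - 9)Y = 10/s + (-4).
Isolate Y and clear denominators.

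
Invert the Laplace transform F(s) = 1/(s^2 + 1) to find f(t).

Since L{sin(t)} = 1/(s^2 + 1), the inverse is sin(t).

f(t) = sin(t)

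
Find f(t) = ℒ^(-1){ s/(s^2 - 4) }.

f(t) = cosh(2*t)

Since L{cosh(2t)} = s/(s^2 - 4), the inverse is cosh(2*t).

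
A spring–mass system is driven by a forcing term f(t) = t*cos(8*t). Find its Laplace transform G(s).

G(s) = (s - 8)*(s + 8)/(s^2 + 64)^2

L{cos(8t)} = s/(s^2 + 64).
Then apply L{t·g(t)} = -d/ds[H(s)] with H(s) = s/(s^2 + 64):
differentiating 1 time and applying the sign gives (s - 8)*(s + 8)/(s^2 + 64)^2.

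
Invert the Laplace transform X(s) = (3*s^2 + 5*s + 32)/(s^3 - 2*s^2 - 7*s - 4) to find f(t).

f(t) = -6*t*exp(-t) + 4*exp(4*t) - exp(-t)

Factor the denominator: s^3 - 2*s^2 - 7*s - 4 = (s - 4)*(s + 1)^2.
Partial fraction decomposition gives [-1/(s + 1)] + [-6/(s + 1)^2] + [4/(s - 4)].
Invert each term: -1/(s + 1) ↔ -e^(-t); -6/(s + 1)^2 ↔ -6t·e^(-t); 4/(s - 4) ↔ 4e^(4t).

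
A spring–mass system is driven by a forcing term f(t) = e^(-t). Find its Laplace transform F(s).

L{e^(-t)} = 1/(s + 1).

F(s) = 1/(s + 1)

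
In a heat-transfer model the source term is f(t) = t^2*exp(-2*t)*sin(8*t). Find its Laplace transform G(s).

L{sin(8t)} = 8/(s^2 + 64).
Multiplying by e^(-2t) shifts s → s + 2, so L{exp(-2*t)*sin(8*t)} = 8/((s + 2)^2 + 64).
Then apply L{t^2·g(t)} = (-1)^2 d^2/ds^2[H(s)] with H(s) = 8/((s + 2)^2 + 64):
differentiating 2 times and applying the sign gives 16*(3*s^2 + 12*s - 52)/(s^2 + 4*s + 68)^3.

G(s) = 16*(3*s^2 + 12*s - 52)/(s^2 + 4*s + 68)^3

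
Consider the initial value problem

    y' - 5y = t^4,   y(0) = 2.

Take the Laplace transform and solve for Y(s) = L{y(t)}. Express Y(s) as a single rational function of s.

Apply the Laplace transform to the equation.
With L{y'} = sY - y(0) = sY - 2: the LHS transforms to (s - 5)Y - (2).
The right side is L{t^4} = 24/s^5.
So (s - 5)Y = 24/s^5 + (2).
Isolate Y and clear denominators.

Y(s) = (2*s^5 + 24)/(s^6 - 5*s^5)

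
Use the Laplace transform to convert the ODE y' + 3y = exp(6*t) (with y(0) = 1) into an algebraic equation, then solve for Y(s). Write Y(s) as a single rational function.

Y(s) = (s - 5)/(s^2 - 3*s - 18)

Apply the Laplace transform to the equation.
The derivative rules (L{y'} = sY - y(0) = sY - 1) turn the left side into (s + 3)Y - (1).
The right side is L{exp(6*t)} = 1/(s - 6).
So (s + 3)Y = 1/(s - 6) + (1).
Divide through and combine into a single rational function.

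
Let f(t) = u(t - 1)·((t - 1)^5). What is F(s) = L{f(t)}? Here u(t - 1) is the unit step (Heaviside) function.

By the second shifting theorem, L{u(t - c)·g(t - c)} = e^(-cs)·G(s) with c = 1 and G(s) = L{g(t)}.
L{t^5} = 5!/s^6 = 120/s^6.

F(s) = 120*exp(-s)/s^6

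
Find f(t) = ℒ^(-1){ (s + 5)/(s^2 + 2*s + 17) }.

f(t) = exp(-t)*sin(4*t) + exp(-t)*cos(4*t)

Complete the square in the denominator: s^2 + 2*s + 17 = (s + 1)^2 + 4^2.
Split the numerator to match: s + 5 = 1·(s + 1) + 1·4.
Invert each term: 1·(s + 1)/((s + 1)^2 + 16) ↔ e^(-t)cos(4t); 1·4/((s + 1)^2 + 16) ↔ e^(-t)sin(4t).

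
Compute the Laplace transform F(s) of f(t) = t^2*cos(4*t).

L{cos(4t)} = s/(s^2 + 16).
Then apply L{t^2·g(t)} = (-1)^2 d^2/ds^2[G(s)] with G(s) = s/(s^2 + 16):
differentiating 2 times and applying the sign gives 2*s*(s^2 - 48)/(s^2 + 16)^3.

F(s) = 2*s*(s^2 - 48)/(s^2 + 16)^3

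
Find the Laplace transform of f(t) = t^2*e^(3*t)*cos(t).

L{cos(t)} = s/(s^2 + 1).
Multiplying by e^(3t) shifts s → s - 3, so L{e^(3*t)*cos(t)} = (s - 3)/((s - 3)^2 + 1).
Then apply L{t^2·g(t)} = (-1)^2 d^2/ds^2[G(s)] with G(s) = (s - 3)/((s - 3)^2 + 1):
differentiating 2 times and applying the sign gives 2*(s - 3)*(s^2 - 6*s + 6)/(s^2 - 6*s + 10)^3.

2*(s - 3)*(s^2 - 6*s + 6)/(s^2 - 6*s + 10)^3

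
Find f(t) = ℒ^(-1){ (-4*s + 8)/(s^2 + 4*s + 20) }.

Complete the square in the denominator: s^2 + 4*s + 20 = (s + 2)^2 + 4^2.
Split the numerator to match: -4*s + 8 = -4·(s + 2) + 4·4.
Invert each term: -4·(s + 2)/((s + 2)^2 + 16) ↔ -4e^(-2t)cos(4t); 4·4/((s + 2)^2 + 16) ↔ 4e^(-2t)sin(4t).

f(t) = 4*exp(-2*t)*sin(4*t) - 4*exp(-2*t)*cos(4*t)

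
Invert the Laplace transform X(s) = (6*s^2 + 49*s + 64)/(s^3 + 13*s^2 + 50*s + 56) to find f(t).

Factor the denominator: s^3 + 13*s^2 + 50*s + 56 = (s + 2)*(s + 4)*(s + 7).
Partial fraction decomposition gives [6/(s + 4)] + [-1/(s + 2)] + [1/(s + 7)].
Invert each term: 6/(s + 4) ↔ 6e^(-4t); -1/(s + 2) ↔ -e^(-2t); 1/(s + 7) ↔ e^(-7t).

f(t) = -exp(-2*t) + 6*exp(-4*t) + exp(-7*t)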